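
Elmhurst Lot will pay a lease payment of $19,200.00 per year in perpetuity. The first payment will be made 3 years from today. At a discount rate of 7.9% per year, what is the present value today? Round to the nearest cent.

Value at end of year 2: C / r = $19,200.00 / 0.079 = $243,037.9747
Discount to today: PV = $243,037.9747 / (1 + 0.079)^2 = $243,037.9747 / 1.164241 = $208,752.29

$208752.29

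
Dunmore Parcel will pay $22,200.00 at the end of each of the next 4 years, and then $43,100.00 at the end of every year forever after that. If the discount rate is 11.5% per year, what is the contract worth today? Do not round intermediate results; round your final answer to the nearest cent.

PV of 4-year annuity: $22,200.00 × [1 − (1+0.115)^−4] / 0.115 = 68145.42635
Perpetuity value at year 4: $43,100.00 / 0.115 = 374782.60870
PV of perpetuity: 374782.60870 / (1+0.115)^4 = 242482.25394
Total PV = 68145.42635 + 242482.25394 = 310627.68029

$310627.68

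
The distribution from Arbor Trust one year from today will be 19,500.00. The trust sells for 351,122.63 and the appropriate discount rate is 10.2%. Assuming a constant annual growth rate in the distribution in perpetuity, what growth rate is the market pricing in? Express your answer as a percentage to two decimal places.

4.65%

P = D₁/(r−g) ⇒ g = r − D₁/P = 0.102 − 19,500.00/351,122.63 = 0.046464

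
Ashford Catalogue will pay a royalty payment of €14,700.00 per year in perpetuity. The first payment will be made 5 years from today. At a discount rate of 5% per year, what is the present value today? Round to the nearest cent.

Value at end of year 4: C / r = €14,700.00 / 0.05 = €294,000.0000
Discount to today: PV = €294,000.0000 / (1 + 0.05)^4 = €294,000.0000 / 1.215506 = €241,874.53

€241874.53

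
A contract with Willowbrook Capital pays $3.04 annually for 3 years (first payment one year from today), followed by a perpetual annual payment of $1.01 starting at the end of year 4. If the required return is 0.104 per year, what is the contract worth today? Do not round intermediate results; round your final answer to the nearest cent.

$14.72

PV of 3-year annuity: $3.04 × [1 − (1+0.104)^−3] / 0.104 = 7.50711
Perpetuity value at year 3: $1.01 / 0.104 = 9.71154
PV of perpetuity: 9.71154 / (1+0.104)^3 = 7.21740
Total PV = 7.50711 + 7.21740 = 14.72451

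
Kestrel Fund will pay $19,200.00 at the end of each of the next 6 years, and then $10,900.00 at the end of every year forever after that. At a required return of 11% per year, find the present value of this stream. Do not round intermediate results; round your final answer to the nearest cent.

PV of 6-year annuity: $19,200.00 × [1 − (1+0.11)^−6] / 0.11 = 81226.32679
Perpetuity value at year 6: $10,900.00 / 0.11 = 99090.90909
PV of perpetuity: 99090.90909 / (1+0.11)^6 = 52978.04649
Total PV = 81226.32679 + 52978.04649 = 134204.37328

$134204.37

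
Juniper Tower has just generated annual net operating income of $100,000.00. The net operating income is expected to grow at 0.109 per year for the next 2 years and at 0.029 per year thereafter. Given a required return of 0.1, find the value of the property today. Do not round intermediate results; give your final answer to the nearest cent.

$1675569.78

D_1 = 110900.00000
D_2 = 122988.10000
Terminal value at year 2: TV = D_2×(1+g_2)/(r−g_2) = 126554.75490/0.071 = 1782461.33662
P_0 = D_1/(1+r)^1 + D_2/(1+r)^2 + TV/(1+r)^2
    = 100818.18182 + 101643.05785 + 1473108.54266 = 1675569.78233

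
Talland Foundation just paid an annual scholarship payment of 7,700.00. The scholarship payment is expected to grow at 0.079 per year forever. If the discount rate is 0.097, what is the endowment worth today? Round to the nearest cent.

461572.22

D₁ = D₀ × (1 + g) = 7,700.00 × 1.079 = 8,308.3000
Growing perpetuity: P = D₁ / (r − g) = 8,308.3000 / (0.097 − 0.079) = 461,572.22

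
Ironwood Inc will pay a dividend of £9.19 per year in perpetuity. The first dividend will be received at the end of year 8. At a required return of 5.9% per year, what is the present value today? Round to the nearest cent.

£104.28

Value at end of year 7: C / r = £9.19 / 0.059 = £155.7627
Discount to today: PV = £155.7627 / (1 + 0.059)^7 = £155.7627 / 1.493729 = £104.28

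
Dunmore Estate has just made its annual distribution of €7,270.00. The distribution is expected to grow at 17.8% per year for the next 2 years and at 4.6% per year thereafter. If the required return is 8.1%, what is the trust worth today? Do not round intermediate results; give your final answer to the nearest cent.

€274566.00

D_1 = 8564.06000
D_2 = 10088.46268
Terminal value at year 2: TV = D_2×(1+g_2)/(r−g_2) = 10552.53196/0.035 = 301500.91324
P_0 = D_1/(1+r)^1 + D_2/(1+r)^2 + TV/(1+r)^2
    = 7922.34968 + 8633.23582 + 258010.41900 = 274566.00449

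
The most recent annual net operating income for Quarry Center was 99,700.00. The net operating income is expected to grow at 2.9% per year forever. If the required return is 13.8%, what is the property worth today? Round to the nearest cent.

941204.59

D₁ = D₀ × (1 + g) = 99,700.00 × 1.029 = 102,591.3000
Growing perpetuity: P = D₁ / (r − g) = 102,591.3000 / (0.138 − 0.029) = 941,204.59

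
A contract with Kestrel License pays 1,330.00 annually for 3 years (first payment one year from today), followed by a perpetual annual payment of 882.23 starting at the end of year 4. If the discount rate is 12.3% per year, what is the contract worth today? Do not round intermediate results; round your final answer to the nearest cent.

PV of 3-year annuity: 1,330.00 × [1 − (1+0.123)^−3] / 0.123 = 3178.03943
Perpetuity value at year 3: 882.23 / 0.123 = 7172.60163
PV of perpetuity: 7172.60163 / (1+0.123)^3 = 5064.51010
Total PV = 3178.03943 + 5064.51010 = 8242.54953

8242.55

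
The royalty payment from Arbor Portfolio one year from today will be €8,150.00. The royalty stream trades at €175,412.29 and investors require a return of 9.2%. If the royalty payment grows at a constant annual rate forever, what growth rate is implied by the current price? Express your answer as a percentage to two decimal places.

4.55%

P = D₁/(r−g) ⇒ g = r − D₁/P = 0.092 − €8,150.00/€175,412.29 = 0.045538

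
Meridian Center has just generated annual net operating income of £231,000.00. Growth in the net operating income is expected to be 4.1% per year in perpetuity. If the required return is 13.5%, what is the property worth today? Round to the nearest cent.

D₁ = D₀ × (1 + g) = £231,000.00 × 1.041 = £240,471.0000
Growing perpetuity: P = D₁ / (r − g) = £240,471.0000 / (0.135 − 0.041) = £2,558,202.13

£2558202.13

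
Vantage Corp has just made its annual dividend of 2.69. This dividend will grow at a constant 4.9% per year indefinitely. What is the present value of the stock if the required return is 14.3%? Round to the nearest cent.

D₁ = D₀ × (1 + g) = 2.69 × 1.049 = 2.8218
Growing perpetuity: P = D₁ / (r − g) = 2.8218 / (0.143 − 0.049) = 30.02

30.02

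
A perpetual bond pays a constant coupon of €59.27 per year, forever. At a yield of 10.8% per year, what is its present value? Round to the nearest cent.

€548.80

Level perpetuity: PV = C / r = €59.27 / 0.108 = €548.80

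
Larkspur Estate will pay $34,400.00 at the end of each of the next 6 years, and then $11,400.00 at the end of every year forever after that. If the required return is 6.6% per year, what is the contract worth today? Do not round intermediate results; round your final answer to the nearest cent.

$283724.67

PV of 6-year annuity: $34,400.00 × [1 − (1+0.066)^−6] / 0.066 = 166013.49379
Perpetuity value at year 6: $11,400.00 / 0.066 = 172727.27273
PV of perpetuity: 172727.27273 / (1+0.066)^6 = 117711.17304
Total PV = 166013.49379 + 117711.17304 = 283724.66683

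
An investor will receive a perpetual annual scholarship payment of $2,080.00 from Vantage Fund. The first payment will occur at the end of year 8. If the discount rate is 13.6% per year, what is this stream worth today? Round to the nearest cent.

$6264.35

Value at end of year 7: C / r = $2,080.00 / 0.136 = $15,294.1176
Discount to today: PV = $15,294.1176 / (1 + 0.136)^7 = $15,294.1176 / 2.441453 = $6,264.35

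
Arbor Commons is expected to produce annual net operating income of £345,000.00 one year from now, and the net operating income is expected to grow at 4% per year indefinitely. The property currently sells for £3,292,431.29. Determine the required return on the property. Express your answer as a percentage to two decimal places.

14.48%

P = D₁/(r − g) ⇒ r = D₁/P + g = £345,000.0000/£3,292,431.29 + 0.04 = 0.104786 + 0.04 = 0.144786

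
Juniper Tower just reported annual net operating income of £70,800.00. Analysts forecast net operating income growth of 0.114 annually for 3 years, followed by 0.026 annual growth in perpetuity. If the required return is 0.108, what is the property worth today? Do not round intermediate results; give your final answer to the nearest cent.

£1115041.45

D_1 = 78871.20000
D_2 = 87862.51680
D_3 = 97878.84372
Terminal value at year 3: TV = D_3×(1+g_2)/(r−g_2) = 100423.69365/0.082 = 1224679.19088
P_0 = D_1/(1+r)^1 + D_2/(1+r)^2 + D_3/(1+r)^3 + TV/(1+r)^3
    = 71183.39350 + 71568.86314 + 71956.42016 + 900332.76935 = 1115041.44615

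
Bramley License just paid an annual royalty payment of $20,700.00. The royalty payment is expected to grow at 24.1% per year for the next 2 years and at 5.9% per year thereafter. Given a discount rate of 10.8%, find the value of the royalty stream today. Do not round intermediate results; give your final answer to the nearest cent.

$610373.96

D_1 = 25688.70000
D_2 = 31879.67670
Terminal value at year 2: TV = D_2×(1+g_2)/(r−g_2) = 33760.57763/0.049 = 688991.38011
P_0 = D_1/(1+r)^1 + D_2/(1+r)^2 + TV/(1+r)^2
    = 23184.74729 + 25967.75396 + 561221.45808 = 610373.95933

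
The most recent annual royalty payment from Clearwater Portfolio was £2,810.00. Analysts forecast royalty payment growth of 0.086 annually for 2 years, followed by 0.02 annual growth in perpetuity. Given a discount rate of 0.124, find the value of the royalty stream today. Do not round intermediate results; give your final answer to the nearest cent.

D_1 = 3051.66000
D_2 = 3314.10276
Terminal value at year 2: TV = D_2×(1+g_2)/(r−g_2) = 3380.38482/0.104 = 32503.70015
P_0 = D_1/(1+r)^1 + D_2/(1+r)^2 + TV/(1+r)^2
    = 2715.00000 + 2623.21174 + 25727.65364 = 31065.86538

£31065.87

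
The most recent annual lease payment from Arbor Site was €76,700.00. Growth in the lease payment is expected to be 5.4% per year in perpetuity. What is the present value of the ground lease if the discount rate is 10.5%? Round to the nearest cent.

D₁ = D₀ × (1 + g) = €76,700.00 × 1.054 = €80,841.8000
Growing perpetuity: P = D₁ / (r − g) = €80,841.8000 / (0.105 − 0.054) = €1,585,133.33

€1585133.33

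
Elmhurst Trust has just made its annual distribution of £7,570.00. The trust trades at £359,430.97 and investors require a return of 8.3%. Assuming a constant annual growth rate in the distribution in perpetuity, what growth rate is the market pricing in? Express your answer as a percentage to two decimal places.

6.07%

P = D₀(1+g)/(r−g) ⇒ P(r−g) = D₀(1+g) ⇒ g(P+D₀) = P·r − D₀
g = (P·r − D₀)/(P + D₀) = (£359,430.97×0.083 − £7,570.00) / (£359,430.97 + £7,570.00) = 0.060661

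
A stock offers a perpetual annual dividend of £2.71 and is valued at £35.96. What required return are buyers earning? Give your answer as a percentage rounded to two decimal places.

P = C/r ⇒ r = C/P = £2.71/£35.96 = 0.075362

7.54%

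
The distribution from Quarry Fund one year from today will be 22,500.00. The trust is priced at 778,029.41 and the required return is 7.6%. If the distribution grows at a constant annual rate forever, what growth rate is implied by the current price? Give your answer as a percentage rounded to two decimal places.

4.71%

P = D₁/(r−g) ⇒ g = r − D₁/P = 0.076 − 22,500.00/778,029.41 = 0.047081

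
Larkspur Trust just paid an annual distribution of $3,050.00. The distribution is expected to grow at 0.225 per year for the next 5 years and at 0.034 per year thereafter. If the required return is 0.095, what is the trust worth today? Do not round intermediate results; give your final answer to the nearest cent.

$112215.75

D_1 = 3736.25000
D_2 = 4576.90625
D_3 = 5606.71016
D_4 = 6868.21994
D_5 = 8413.56943
Terminal value at year 5: TV = D_5×(1+g_2)/(r−g_2) = 8699.63079/0.061 = 142616.89818
P_0 = D_1/(1+r)^1 + D_2/(1+r)^2 + D_3/(1+r)^3 + D_4/(1+r)^4 + D_5/(1+r)^5 + TV/(1+r)^5
    = 3412.10046 + 3817.19001 + 4270.37238 + 4777.35723 + 5344.53206 + 90594.19926 = 112215.75141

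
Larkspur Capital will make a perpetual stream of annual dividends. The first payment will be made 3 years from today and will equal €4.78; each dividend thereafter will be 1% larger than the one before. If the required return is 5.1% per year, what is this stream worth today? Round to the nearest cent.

Value at end of year 2: C₁ / (r − g) = €4.78 / (0.051 − 0.01) = €116.5854
Discount to today: PV = €116.5854 / (1 + 0.051)^2 = €116.5854 / 1.104601 = €105.55

€105.55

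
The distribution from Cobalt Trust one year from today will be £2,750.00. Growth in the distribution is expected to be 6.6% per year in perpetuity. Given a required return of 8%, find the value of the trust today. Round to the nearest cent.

Growing perpetuity: P = D₁ / (r − g) = £2,750.0000 / (0.08 − 0.066) = £196,428.57

£196428.57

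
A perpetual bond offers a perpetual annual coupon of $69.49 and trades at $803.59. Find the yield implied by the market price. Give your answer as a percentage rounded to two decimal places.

P = C/r ⇒ r = C/P = $69.49/$803.59 = 0.086474

8.65%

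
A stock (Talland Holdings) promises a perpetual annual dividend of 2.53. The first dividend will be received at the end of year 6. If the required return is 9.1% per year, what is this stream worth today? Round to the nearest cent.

17.99

Value at end of year 5: C / r = 2.53 / 0.091 = 27.8022
Discount to today: PV = 27.8022 / (1 + 0.091)^5 = 27.8022 / 1.545695 = 17.99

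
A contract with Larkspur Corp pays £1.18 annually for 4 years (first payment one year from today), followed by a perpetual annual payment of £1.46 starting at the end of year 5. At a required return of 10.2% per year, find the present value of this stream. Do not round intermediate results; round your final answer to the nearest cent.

£13.43

PV of 4-year annuity: £1.18 × [1 − (1+0.102)^−4] / 0.102 = 3.72430
Perpetuity value at year 4: £1.46 / 0.102 = 14.31373
PV of perpetuity: 14.31373 / (1+0.102)^4 = 9.70569
Total PV = 3.72430 + 9.70569 = 13.42999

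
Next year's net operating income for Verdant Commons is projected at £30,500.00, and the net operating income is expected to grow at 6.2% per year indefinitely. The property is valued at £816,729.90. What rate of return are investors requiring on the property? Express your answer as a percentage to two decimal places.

9.93%

P = D₁/(r − g) ⇒ r = D₁/P + g = £30,500.0000/£816,729.90 + 0.062 = 0.037344 + 0.062 = 0.099344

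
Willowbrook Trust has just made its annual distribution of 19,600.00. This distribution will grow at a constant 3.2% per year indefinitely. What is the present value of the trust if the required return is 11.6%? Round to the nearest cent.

240800.00

D₁ = D₀ × (1 + g) = 19,600.00 × 1.032 = 20,227.2000
Growing perpetuity: P = D₁ / (r − g) = 20,227.2000 / (0.116 − 0.032) = 240,800.00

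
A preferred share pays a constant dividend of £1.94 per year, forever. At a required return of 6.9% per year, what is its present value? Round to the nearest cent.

£28.12

Level perpetuity: PV = C / r = £1.94 / 0.069 = £28.12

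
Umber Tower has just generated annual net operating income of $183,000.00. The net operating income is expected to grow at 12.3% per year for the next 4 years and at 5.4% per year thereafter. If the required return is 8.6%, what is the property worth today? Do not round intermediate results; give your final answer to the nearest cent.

D_1 = 205509.00000
D_2 = 230786.60700
D_3 = 259173.35966
D_4 = 291051.68290
Terminal value at year 4: TV = D_4×(1+g_2)/(r−g_2) = 306768.47378/0.032 = 9586514.80550
P_0 = D_1/(1+r)^1 + D_2/(1+r)^2 + D_3/(1+r)^3 + D_4/(1+r)^4 + TV/(1+r)^4
    = 189234.80663 + 195682.03301 + 202348.91627 + 209242.94012 + 6891939.34015 = 7688448.03617

$7688448.04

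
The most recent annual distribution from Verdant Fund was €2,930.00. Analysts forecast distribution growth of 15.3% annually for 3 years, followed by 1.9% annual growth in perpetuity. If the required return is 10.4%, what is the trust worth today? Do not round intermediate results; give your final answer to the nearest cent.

€49606.84

D_1 = 3378.29000
D_2 = 3895.16837
D_3 = 4491.12913
Terminal value at year 3: TV = D_3×(1+g_2)/(r−g_2) = 4576.46058/0.085 = 53840.71275
P_0 = D_1/(1+r)^1 + D_2/(1+r)^2 + D_3/(1+r)^3 + TV/(1+r)^3
    = 3060.04529 + 3195.86252 + 3337.70786 + 40013.22722 = 49606.84290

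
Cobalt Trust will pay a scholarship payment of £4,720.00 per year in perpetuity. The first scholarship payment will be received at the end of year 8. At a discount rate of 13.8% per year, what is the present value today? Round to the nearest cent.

Value at end of year 7: C / r = £4,720.00 / 0.138 = £34,202.8986
Discount to today: PV = £34,202.8986 / (1 + 0.138)^7 = £34,202.8986 / 2.471700 = £13,837.80

£13837.80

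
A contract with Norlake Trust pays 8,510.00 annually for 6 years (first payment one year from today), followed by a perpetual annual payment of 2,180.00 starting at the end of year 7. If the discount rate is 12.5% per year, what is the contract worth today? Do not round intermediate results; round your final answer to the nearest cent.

PV of 6-year annuity: 8,510.00 × [1 − (1+0.125)^−6] / 0.125 = 34498.16585
Perpetuity value at year 6: 2,180.00 / 0.125 = 17440.00000
PV of perpetuity: 17440.00000 / (1+0.125)^6 = 8602.63201
Total PV = 34498.16585 + 8602.63201 = 43100.79787

43100.80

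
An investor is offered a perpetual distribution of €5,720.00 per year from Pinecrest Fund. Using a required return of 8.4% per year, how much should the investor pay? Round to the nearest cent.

€68095.24

Level perpetuity: PV = C / r = €5,720.00 / 0.084 = €68,095.24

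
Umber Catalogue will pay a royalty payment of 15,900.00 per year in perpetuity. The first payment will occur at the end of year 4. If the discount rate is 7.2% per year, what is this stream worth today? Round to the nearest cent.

Value at end of year 3: C / r = 15,900.00 / 0.072 = 220,833.3333
Discount to today: PV = 220,833.3333 / (1 + 0.072)^3 = 220,833.3333 / 1.231925 = 179,258.71

179258.71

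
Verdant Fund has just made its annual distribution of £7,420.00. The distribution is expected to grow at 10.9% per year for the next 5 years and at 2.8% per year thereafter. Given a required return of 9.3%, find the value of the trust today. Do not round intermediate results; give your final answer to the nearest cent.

D_1 = 8228.78000
D_2 = 9125.71702
D_3 = 10120.42018
D_4 = 11223.54597
D_5 = 12446.91249
Terminal value at year 5: TV = D_5×(1+g_2)/(r−g_2) = 12795.42604/0.065 = 196852.70823
P_0 = D_1/(1+r)^1 + D_2/(1+r)^2 + D_3/(1+r)^3 + D_4/(1+r)^4 + D_5/(1+r)^5 + TV/(1+r)^5
    = 7528.61848 + 7638.82699 + 7750.64879 + 7864.10751 + 7979.22711 + 126194.54564 = 164955.97451

£164955.97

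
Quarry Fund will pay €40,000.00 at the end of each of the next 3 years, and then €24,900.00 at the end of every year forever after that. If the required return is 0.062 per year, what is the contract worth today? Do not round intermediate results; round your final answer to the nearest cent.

PV of 3-year annuity: €40,000.00 × [1 − (1+0.062)^−3] / 0.062 = 106526.06515
Perpetuity value at year 3: €24,900.00 / 0.062 = 401612.90323
PV of perpetuity: 401612.90323 / (1+0.062)^3 = 335300.42767
Total PV = 106526.06515 + 335300.42767 = 441826.49282

€441826.49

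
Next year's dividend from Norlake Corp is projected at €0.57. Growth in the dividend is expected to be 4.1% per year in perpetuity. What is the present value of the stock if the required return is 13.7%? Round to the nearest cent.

€5.94

Growing perpetuity: P = D₁ / (r − g) = €0.5700 / (0.137 − 0.041) = €5.94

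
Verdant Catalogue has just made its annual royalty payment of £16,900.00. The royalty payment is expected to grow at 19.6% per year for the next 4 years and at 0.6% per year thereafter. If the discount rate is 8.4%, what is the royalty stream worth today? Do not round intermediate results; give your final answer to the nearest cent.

£409956.89

D_1 = 20212.40000
D_2 = 24174.03040
D_3 = 28912.14036
D_4 = 34578.91987
Terminal value at year 4: TV = D_4×(1+g_2)/(r−g_2) = 34786.39339/0.078 = 445979.40241
P_0 = D_1/(1+r)^1 + D_2/(1+r)^2 + D_3/(1+r)^3 + D_4/(1+r)^4 + TV/(1+r)^4
    = 18646.12546 + 20572.66241 + 22698.25115 + 25043.45791 + 322996.39299 = 409956.88991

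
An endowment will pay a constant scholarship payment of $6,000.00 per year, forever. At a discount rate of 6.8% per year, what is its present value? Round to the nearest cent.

$88235.29

Level perpetuity: PV = C / r = $6,000.00 / 0.068 = $88,235.29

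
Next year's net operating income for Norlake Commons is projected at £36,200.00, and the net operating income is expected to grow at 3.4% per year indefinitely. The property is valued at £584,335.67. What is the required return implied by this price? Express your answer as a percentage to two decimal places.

P = D₁/(r − g) ⇒ r = D₁/P + g = £36,200.0000/£584,335.67 + 0.034 = 0.061951 + 0.034 = 0.095951

9.60%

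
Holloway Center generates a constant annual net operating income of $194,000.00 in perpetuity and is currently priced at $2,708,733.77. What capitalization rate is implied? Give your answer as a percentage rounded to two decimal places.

7.16%

P = C/r ⇒ r = C/P = $194,000.00/$2,708,733.77 = 0.071620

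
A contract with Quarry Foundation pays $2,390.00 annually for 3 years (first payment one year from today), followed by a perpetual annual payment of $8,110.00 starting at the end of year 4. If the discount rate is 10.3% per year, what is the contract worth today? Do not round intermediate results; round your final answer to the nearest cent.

$64587.86

PV of 3-year annuity: $2,390.00 × [1 − (1+0.103)^−3] / 0.103 = 5912.32497
Perpetuity value at year 3: $8,110.00 / 0.103 = 78737.86408
PV of perpetuity: 78737.86408 / (1+0.103)^3 = 58675.53960
Total PV = 5912.32497 + 58675.53960 = 64587.86457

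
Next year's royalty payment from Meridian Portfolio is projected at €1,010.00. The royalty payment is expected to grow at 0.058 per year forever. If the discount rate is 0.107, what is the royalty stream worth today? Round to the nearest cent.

Growing perpetuity: P = D₁ / (r − g) = €1,010.0000 / (0.107 − 0.058) = €20,612.24

€20612.24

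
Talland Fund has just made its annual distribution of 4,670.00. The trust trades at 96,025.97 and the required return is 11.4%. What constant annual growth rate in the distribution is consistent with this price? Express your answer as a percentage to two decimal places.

P = D₀(1+g)/(r−g) ⇒ P(r−g) = D₀(1+g) ⇒ g(P+D₀) = P·r − D₀
g = (P·r − D₀)/(P + D₀) = (96,025.97×0.114 − 4,670.00) / (96,025.97 + 4,670.00) = 0.062336

6.23%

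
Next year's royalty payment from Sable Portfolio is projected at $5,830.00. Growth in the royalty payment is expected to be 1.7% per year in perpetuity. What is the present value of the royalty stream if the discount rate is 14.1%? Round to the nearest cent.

Growing perpetuity: P = D₁ / (r − g) = $5,830.0000 / (0.141 − 0.017) = $47,016.13

$47016.13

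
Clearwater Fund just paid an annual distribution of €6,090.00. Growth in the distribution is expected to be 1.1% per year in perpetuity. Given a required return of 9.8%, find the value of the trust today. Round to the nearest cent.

€70770.00

D₁ = D₀ × (1 + g) = €6,090.00 × 1.011 = €6,156.9900
Growing perpetuity: P = D₁ / (r − g) = €6,156.9900 / (0.098 − 0.011) = €70,770.00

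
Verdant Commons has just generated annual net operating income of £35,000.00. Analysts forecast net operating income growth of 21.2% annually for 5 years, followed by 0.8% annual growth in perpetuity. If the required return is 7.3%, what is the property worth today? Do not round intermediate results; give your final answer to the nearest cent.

D_1 = 42420.00000
D_2 = 51413.04000
D_3 = 62312.60448
D_4 = 75522.87663
D_5 = 91533.72648
Terminal value at year 5: TV = D_5×(1+g_2)/(r−g_2) = 92265.99629/0.065 = 1419476.86595
P_0 = D_1/(1+r)^1 + D_2/(1+r)^2 + D_3/(1+r)^3 + D_4/(1+r)^4 + D_5/(1+r)^5 + TV/(1+r)^5
    = 39534.01678 + 44655.38521 + 50440.19280 + 56974.38367 + 64355.03542 + 997998.08774 = 1253957.10162

£1253957.10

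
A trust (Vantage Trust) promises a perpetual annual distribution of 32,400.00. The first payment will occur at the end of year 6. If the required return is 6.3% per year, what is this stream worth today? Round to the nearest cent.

Value at end of year 5: C / r = 32,400.00 / 0.063 = 514,285.7143
Discount to today: PV = 514,285.7143 / (1 + 0.063)^5 = 514,285.7143 / 1.357270 = 378,911.81

378911.81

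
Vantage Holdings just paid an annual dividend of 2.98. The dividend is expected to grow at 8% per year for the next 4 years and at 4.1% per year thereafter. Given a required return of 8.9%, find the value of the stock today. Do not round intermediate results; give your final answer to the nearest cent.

D_1 = 3.21840
D_2 = 3.47587
D_3 = 3.75394
D_4 = 4.05426
Terminal value at year 4: TV = D_4×(1+g_2)/(r−g_2) = 4.22048/0.048 = 87.92670
P_0 = D_1/(1+r)^1 + D_2/(1+r)^2 + D_3/(1+r)^3 + D_4/(1+r)^4 + TV/(1+r)^4
    = 2.95537 + 2.93095 + 2.90672 + 2.88270 + 62.51860 = 74.19435

74.19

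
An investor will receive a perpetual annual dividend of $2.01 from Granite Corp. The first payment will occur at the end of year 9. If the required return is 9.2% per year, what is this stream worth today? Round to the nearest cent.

$10.81

Value at end of year 8: C / r = $2.01 / 0.092 = $21.8478
Discount to today: PV = $21.8478 / (1 + 0.092)^8 = $21.8478 / 2.022000 = $10.81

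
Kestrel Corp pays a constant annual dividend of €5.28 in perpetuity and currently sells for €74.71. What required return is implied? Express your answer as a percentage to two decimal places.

7.07%

P = C/r ⇒ r = C/P = €5.28/€74.71 = 0.070673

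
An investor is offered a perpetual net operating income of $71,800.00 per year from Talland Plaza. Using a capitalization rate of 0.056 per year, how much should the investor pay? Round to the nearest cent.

$1282142.86

Level perpetuity: PV = C / r = $71,800.00 / 0.056 = $1,282,142.86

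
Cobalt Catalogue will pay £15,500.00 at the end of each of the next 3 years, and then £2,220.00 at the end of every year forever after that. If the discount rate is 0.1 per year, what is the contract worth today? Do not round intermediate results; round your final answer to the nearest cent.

PV of 3-year annuity: £15,500.00 × [1 − (1+0.1)^−3] / 0.1 = 38546.20586
Perpetuity value at year 3: £2,220.00 / 0.1 = 22200.00000
PV of perpetuity: 22200.00000 / (1+0.1)^3 = 16679.18858
Total PV = 38546.20586 + 16679.18858 = 55225.39444

£55225.39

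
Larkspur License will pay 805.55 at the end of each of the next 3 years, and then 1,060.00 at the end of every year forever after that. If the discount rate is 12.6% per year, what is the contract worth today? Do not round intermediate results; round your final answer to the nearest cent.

PV of 3-year annuity: 805.55 × [1 − (1+0.126)^−3] / 0.126 = 1915.01994
Perpetuity value at year 3: 1,060.00 / 0.126 = 8412.69841
PV of perpetuity: 8412.69841 / (1+0.126)^3 = 5892.77893
Total PV = 1915.01994 + 5892.77893 = 7807.79887

7807.80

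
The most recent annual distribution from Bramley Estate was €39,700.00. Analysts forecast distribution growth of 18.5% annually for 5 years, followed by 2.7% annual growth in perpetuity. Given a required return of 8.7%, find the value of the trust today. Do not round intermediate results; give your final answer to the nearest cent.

D_1 = 47044.50000
D_2 = 55747.73250
D_3 = 66061.06301
D_4 = 78282.35967
D_5 = 92764.59621
Terminal value at year 5: TV = D_5×(1+g_2)/(r−g_2) = 95269.24031/0.06 = 1587820.67177
P_0 = D_1/(1+r)^1 + D_2/(1+r)^2 + D_3/(1+r)^3 + D_4/(1+r)^4 + D_5/(1+r)^5 + TV/(1+r)^5
    = 43279.20883 + 47181.10622 + 51434.78461 + 56071.95931 + 61127.20495 + 1046293.99138 = 1305388.25531

€1305388.26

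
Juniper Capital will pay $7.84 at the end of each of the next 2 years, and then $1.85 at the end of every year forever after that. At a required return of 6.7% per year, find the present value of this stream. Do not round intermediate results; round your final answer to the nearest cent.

$38.49

PV of 2-year annuity: $7.84 × [1 − (1+0.067)^−2] / 0.067 = 14.23402
Perpetuity value at year 2: $1.85 / 0.067 = 27.61194
PV of perpetuity: 27.61194 / (1+0.067)^2 = 24.25315
Total PV = 14.23402 + 24.25315 = 38.48717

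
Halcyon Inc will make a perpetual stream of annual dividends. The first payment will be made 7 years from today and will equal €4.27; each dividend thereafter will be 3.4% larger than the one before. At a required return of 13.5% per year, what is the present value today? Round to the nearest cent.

Value at end of year 6: C₁ / (r − g) = €4.27 / (0.135 − 0.034) = €42.2772
Discount to today: PV = €42.2772 / (1 + 0.135)^6 = €42.2772 / 2.137840 = €19.78

€19.78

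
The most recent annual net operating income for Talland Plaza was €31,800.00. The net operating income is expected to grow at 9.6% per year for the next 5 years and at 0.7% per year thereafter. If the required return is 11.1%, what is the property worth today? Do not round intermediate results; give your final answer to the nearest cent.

€440352.01

D_1 = 34852.80000
D_2 = 38198.66880
D_3 = 41865.74100
D_4 = 45884.85214
D_5 = 50289.79795
Terminal value at year 5: TV = D_5×(1+g_2)/(r−g_2) = 50641.82653/0.104 = 486940.63974
P_0 = D_1/(1+r)^1 + D_2/(1+r)^2 + D_3/(1+r)^3 + D_4/(1+r)^4 + D_5/(1+r)^5 + TV/(1+r)^5
    = 31370.65707 + 30947.11084 + 30529.28306 + 30117.09652 + 29710.47506 + 287677.38829 = 440352.01083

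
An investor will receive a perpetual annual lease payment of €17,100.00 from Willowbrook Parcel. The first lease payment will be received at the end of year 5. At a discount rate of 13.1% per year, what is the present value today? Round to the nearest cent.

Value at end of year 4: C / r = €17,100.00 / 0.131 = €130,534.3511
Discount to today: PV = €130,534.3511 / (1 + 0.131)^4 = €130,534.3511 / 1.636253 = €79,776.39

€79776.39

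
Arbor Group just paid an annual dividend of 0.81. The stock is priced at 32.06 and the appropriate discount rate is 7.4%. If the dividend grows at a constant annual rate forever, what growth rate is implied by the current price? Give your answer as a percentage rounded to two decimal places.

4.75%

P = D₀(1+g)/(r−g) ⇒ P(r−g) = D₀(1+g) ⇒ g(P+D₀) = P·r − D₀
g = (P·r − D₀)/(P + D₀) = (32.06×0.074 − 0.81) / (32.06 + 0.81) = 0.047534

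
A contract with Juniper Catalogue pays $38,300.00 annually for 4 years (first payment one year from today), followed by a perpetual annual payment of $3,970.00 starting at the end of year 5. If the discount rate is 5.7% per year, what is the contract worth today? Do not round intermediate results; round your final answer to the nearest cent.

$189427.96

PV of 4-year annuity: $38,300.00 × [1 − (1+0.057)^−4] / 0.057 = 133630.33368
Perpetuity value at year 4: $3,970.00 / 0.057 = 69649.12281
PV of perpetuity: 69649.12281 / (1+0.057)^4 = 55797.62347
Total PV = 133630.33368 + 55797.62347 = 189427.95714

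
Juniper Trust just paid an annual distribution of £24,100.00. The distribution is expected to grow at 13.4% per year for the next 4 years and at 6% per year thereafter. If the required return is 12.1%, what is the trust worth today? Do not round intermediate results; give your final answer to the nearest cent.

£537781.19

D_1 = 27329.40000
D_2 = 30991.53960
D_3 = 35144.40591
D_4 = 39853.75630
Terminal value at year 4: TV = D_4×(1+g_2)/(r−g_2) = 42244.98168/0.061 = 692540.68321
P_0 = D_1/(1+r)^1 + D_2/(1+r)^2 + D_3/(1+r)^3 + D_4/(1+r)^4 + TV/(1+r)^4
    = 24379.48260 + 24662.20631 + 24948.20870 + 25237.52780 + 438553.76185 = 537781.18727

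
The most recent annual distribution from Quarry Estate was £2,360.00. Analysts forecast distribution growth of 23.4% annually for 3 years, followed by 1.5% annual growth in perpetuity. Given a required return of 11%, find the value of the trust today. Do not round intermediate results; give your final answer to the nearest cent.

£43427.17

D_1 = 2912.24000
D_2 = 3593.70416
D_3 = 4434.63093
Terminal value at year 3: TV = D_3×(1+g_2)/(r−g_2) = 4501.15040/0.095 = 47380.53050
P_0 = D_1/(1+r)^1 + D_2/(1+r)^2 + D_3/(1+r)^3 + TV/(1+r)^3
    = 2623.63964 + 2916.73091 + 3242.56392 + 34644.23554 = 43427.17001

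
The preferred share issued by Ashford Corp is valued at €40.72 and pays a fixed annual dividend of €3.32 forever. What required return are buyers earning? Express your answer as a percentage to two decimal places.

8.15%

P = C/r ⇒ r = C/P = €3.32/€40.72 = 0.081532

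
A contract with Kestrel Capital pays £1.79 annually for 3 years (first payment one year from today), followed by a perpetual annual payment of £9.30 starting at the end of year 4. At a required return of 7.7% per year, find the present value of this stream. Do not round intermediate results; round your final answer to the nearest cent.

£101.32

PV of 3-year annuity: £1.79 × [1 − (1+0.077)^−3] / 0.077 = 4.63809
Perpetuity value at year 3: £9.30 / 0.077 = 120.77922
PV of perpetuity: 120.77922 / (1+0.077)^3 = 96.68189
Total PV = 4.63809 + 96.68189 = 101.31998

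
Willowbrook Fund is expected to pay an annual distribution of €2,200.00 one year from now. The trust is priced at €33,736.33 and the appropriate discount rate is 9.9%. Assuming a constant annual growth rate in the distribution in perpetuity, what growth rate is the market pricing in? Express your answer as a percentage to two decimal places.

P = D₁/(r−g) ⇒ g = r − D₁/P = 0.099 − €2,200.00/€33,736.33 = 0.033788

3.38%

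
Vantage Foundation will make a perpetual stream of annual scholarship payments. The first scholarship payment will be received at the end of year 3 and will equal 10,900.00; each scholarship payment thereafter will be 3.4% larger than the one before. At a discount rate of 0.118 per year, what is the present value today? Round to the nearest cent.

103815.84

Value at end of year 2: C₁ / (r − g) = 10,900.00 / (0.118 − 0.034) = 129,761.9048
Discount to today: PV = 129,761.9048 / (1 + 0.118)^2 = 129,761.9048 / 1.249924 = 103,815.84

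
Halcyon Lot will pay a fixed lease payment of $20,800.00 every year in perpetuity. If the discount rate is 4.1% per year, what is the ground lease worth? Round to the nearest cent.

Level perpetuity: PV = C / r = $20,800.00 / 0.041 = $507,317.07

$507317.07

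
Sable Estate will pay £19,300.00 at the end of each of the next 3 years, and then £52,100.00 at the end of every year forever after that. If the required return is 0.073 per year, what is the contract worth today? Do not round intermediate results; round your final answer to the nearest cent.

PV of 3-year annuity: £19,300.00 × [1 − (1+0.073)^−3] / 0.073 = 50372.96244
Perpetuity value at year 3: £52,100.00 / 0.073 = 713698.63014
PV of perpetuity: 713698.63014 / (1+0.073)^3 = 577717.73154
Total PV = 50372.96244 + 577717.73154 = 628090.69397

£628090.69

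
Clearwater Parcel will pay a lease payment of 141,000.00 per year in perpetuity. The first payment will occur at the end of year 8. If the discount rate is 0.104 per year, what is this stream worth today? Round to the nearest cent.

678269.45

Value at end of year 7: C / r = 141,000.00 / 0.104 = 1,355,769.2308
Discount to today: PV = 1,355,769.2308 / (1 + 0.104)^7 = 1,355,769.2308 / 1.998865 = 678,269.45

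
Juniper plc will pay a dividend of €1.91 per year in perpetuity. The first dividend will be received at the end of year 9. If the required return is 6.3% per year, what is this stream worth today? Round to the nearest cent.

Value at end of year 8: C / r = €1.91 / 0.063 = €30.3175
Discount to today: PV = €30.3175 / (1 + 0.063)^8 = €30.3175 / 1.630295 = €18.60

€18.60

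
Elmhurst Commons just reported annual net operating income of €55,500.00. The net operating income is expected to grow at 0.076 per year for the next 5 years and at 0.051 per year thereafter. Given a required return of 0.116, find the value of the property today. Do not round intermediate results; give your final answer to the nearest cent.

€996741.47

D_1 = 59718.00000
D_2 = 64256.56800
D_3 = 69140.06717
D_4 = 74394.71227
D_5 = 80048.71041
Terminal value at year 5: TV = D_5×(1+g_2)/(r−g_2) = 84131.19464/0.065 = 1294326.07133
P_0 = D_1/(1+r)^1 + D_2/(1+r)^2 + D_3/(1+r)^3 + D_4/(1+r)^4 + D_5/(1+r)^5 + TV/(1+r)^5
    = 53510.75269 + 51592.80456 + 49743.60010 + 47960.67536 + 46241.65474 + 747691.98667 = 996741.47412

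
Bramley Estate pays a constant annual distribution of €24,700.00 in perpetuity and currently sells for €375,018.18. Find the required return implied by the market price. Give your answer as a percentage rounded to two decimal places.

6.59%

P = C/r ⇒ r = C/P = €24,700.00/€375,018.18 = 0.065863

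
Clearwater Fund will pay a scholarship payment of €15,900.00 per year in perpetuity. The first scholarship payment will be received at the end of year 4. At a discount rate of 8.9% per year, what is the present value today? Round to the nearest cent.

Value at end of year 3: C / r = €15,900.00 / 0.089 = €178,651.6854
Discount to today: PV = €178,651.6854 / (1 + 0.089)^3 = €178,651.6854 / 1.291468 = €138,332.26

€138332.26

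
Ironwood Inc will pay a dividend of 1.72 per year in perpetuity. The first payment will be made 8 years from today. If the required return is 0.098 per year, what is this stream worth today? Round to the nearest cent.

Value at end of year 7: C / r = 1.72 / 0.098 = 17.5510
Discount to today: PV = 17.5510 / (1 + 0.098)^7 = 17.5510 / 1.924050 = 9.12

9.12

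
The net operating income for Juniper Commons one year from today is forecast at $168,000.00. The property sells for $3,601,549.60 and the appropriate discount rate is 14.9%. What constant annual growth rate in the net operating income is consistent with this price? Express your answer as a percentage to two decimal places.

P = D₁/(r−g) ⇒ g = r − D₁/P = 0.149 − $168,000.00/$3,601,549.60 = 0.102353

10.24%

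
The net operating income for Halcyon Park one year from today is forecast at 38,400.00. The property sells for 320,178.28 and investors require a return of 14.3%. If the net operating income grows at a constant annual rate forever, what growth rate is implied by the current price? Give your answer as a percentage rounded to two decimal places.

P = D₁/(r−g) ⇒ g = r − D₁/P = 0.143 − 38,400.00/320,178.28 = 0.023067

2.31%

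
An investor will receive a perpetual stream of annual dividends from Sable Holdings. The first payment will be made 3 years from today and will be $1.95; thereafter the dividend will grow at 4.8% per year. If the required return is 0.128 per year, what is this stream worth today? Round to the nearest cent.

$19.16

Value at end of year 2: C₁ / (r − g) = $1.95 / (0.128 − 0.048) = $24.3750
Discount to today: PV = $24.3750 / (1 + 0.128)^2 = $24.3750 / 1.272384 = $19.16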